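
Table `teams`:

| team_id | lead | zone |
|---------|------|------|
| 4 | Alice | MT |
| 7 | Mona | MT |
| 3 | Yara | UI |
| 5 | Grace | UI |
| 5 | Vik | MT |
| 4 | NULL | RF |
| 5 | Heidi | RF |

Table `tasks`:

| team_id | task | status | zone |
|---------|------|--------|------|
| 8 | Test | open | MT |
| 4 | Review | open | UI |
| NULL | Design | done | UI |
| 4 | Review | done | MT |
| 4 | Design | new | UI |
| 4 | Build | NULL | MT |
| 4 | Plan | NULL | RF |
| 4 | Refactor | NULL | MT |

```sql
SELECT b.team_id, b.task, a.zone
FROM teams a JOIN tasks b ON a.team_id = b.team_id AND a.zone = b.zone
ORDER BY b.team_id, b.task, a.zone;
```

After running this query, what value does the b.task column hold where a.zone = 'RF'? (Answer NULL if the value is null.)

INNER JOIN keeps only pairs where the ON condition holds.
Matching on a.team_id = b.team_id AND a.zone = b.zone. A NULL in a compared column never satisfies the condition.
- a row (team_id=4, zone=MT): matches 3 b row(s) → 3 output row(s).
- a row (team_id=7, zone=MT): no match → dropped.
- a row (team_id=3, zone=UI): no match → dropped.
- a row (team_id=5, zone=UI): no match → dropped.
- a row (team_id=5, zone=MT): no match → dropped.
- a row (team_id=4, zone=RF): matches 1 b row(s) → 1 output row(s).
- a row (team_id=5, zone=RF): no match → dropped.

Plan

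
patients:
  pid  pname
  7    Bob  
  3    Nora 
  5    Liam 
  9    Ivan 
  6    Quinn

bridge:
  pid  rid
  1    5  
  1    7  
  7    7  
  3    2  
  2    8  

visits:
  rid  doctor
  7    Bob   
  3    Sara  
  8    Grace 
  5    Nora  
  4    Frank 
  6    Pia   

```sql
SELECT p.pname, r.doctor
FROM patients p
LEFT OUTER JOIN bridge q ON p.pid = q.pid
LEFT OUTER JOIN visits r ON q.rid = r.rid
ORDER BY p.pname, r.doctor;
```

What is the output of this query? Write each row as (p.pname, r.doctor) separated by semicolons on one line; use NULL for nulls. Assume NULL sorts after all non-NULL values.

Evaluate left to right. First `patients p LEFT JOIN bridge q` on pid: 5 row(s).
Then LEFT JOIN `visits r` on rid: each of those 5 rows is kept; rows whose q.rid has no match in r get NULL for r's columns.

(Bob, Bob); (Ivan, NULL); (Liam, NULL); (Nora, NULL); (Quinn, NULL)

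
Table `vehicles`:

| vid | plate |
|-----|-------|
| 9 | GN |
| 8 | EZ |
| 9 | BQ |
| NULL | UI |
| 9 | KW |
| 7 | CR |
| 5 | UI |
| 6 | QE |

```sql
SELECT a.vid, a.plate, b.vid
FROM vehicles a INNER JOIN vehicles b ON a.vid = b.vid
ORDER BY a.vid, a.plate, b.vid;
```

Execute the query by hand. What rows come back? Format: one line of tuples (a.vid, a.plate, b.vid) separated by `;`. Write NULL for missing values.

INNER JOIN keeps only pairs where the ON condition holds.
Matching on a.vid = b.vid. A NULL in a compared column never satisfies the condition.
- a row (vid=9): matches 3 b row(s) → 3 output row(s).
- a row (vid=8): matches 1 b row(s) → 1 output row(s).
- a row (vid=9): matches 3 b row(s) → 3 output row(s).
- a row (vid=NULL): no match → dropped.
- a row (vid=9): matches 3 b row(s) → 3 output row(s).
- a row (vid=7): matches 1 b row(s) → 1 output row(s).
- a row (vid=5): matches 1 b row(s) → 1 output row(s).
- a row (vid=6): matches 1 b row(s) → 1 output row(s).

(5, UI, 5); (6, QE, 6); (7, CR, 7); (8, EZ, 8); (9, BQ, 9); (9, BQ, 9); (9, BQ, 9); (9, GN, 9); (9, GN, 9); (9, GN, 9); (9, KW, 9); (9, KW, 9); (9, KW, 9)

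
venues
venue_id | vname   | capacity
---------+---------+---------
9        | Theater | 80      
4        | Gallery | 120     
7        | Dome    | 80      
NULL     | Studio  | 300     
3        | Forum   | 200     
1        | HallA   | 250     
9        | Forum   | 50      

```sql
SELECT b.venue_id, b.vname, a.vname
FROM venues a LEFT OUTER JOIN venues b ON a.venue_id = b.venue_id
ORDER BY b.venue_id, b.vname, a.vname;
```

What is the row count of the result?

9

LEFT JOIN keeps every row from `venues a`; unmatched rows get NULL for `venues b`'s columns.
Matching on a.venue_id = b.venue_id. A NULL in a compared column never satisfies the condition.
Matched pairs: 8; unmatched a rows kept: 1.
Total: 8 matched + 1 padded = 9 rows.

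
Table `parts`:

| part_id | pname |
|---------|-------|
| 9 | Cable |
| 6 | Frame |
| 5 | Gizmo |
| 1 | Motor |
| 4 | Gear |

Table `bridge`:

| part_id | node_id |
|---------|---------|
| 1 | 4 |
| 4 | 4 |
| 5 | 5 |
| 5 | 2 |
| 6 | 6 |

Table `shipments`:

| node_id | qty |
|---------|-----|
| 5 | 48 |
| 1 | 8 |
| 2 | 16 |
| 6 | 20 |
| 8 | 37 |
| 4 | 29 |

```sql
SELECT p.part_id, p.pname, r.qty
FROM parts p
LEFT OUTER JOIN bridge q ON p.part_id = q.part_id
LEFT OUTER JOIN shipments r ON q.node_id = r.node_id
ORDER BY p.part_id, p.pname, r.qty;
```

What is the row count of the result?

Joins associate left-to-right: parts LEFT JOIN bridge on part_id gives 6 intermediate row(s).
Then LEFT JOIN `shipments r` on node_id: each of those 6 rows is kept; rows whose q.node_id has no match in r get NULL for r's columns.
Result: 6 row(s).

6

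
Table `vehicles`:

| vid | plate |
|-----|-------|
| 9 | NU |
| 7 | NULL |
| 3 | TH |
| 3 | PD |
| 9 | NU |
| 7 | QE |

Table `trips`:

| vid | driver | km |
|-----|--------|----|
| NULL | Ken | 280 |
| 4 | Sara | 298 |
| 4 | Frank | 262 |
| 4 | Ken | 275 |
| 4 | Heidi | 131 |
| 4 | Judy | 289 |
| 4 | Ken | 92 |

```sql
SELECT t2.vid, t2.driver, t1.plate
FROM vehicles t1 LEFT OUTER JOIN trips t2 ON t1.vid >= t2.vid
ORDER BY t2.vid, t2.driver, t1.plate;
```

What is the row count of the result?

26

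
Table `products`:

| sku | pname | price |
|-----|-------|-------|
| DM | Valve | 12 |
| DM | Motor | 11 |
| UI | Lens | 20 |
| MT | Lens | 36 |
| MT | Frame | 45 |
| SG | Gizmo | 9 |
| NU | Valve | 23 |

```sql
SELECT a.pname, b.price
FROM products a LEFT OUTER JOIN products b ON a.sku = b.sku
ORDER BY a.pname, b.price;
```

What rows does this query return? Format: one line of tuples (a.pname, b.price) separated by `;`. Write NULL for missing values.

LEFT JOIN keeps every row from `products a`; unmatched rows get NULL for `products b`'s columns.
Matching on a.sku = b.sku.
Matched pairs: 11; unmatched a rows kept: 0.

(Frame, 36); (Frame, 45); (Gizmo, 9); (Lens, 20); (Lens, 36); (Lens, 45); (Motor, 11); (Motor, 12); (Valve, 11); (Valve, 12); (Valve, 23)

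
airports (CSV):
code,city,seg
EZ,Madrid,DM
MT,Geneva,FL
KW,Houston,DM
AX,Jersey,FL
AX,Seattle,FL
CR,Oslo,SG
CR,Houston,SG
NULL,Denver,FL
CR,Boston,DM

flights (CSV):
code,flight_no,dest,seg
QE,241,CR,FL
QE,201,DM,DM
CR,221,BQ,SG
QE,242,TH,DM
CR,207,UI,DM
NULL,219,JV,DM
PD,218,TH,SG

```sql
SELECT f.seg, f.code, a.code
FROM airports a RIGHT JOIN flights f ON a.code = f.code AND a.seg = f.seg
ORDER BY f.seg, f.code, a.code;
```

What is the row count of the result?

8

RIGHT JOIN keeps every row from `flights`; unmatched rows get NULL for `airports`'s columns.
Matching on a.code = f.code AND a.seg = f.seg. A NULL in a compared column never satisfies the condition.
Matched pairs: 3; unmatched f rows kept: 5.
Total: 3 matched + 5 padded = 8 rows.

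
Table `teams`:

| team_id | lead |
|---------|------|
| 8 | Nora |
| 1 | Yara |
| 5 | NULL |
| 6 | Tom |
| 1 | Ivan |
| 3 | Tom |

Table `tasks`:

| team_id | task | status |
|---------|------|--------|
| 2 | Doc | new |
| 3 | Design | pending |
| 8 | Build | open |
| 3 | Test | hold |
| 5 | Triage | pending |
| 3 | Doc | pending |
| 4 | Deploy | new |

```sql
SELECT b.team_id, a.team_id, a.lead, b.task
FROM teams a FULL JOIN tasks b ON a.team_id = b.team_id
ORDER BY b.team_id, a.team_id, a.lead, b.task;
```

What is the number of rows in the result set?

10

FULL OUTER JOIN keeps every row from both sides; unmatched rows get NULL for the other side's columns.
Matching on a.team_id = b.team_id.
- team_id=8: 1 matching b row(s), so 1 row(s) emitted.
- team_id=1: no b row matches, row kept with b columns NULL.
- team_id=5: 1 matching b row(s), so 1 row(s) emitted.
- team_id=6: no b row matches, row kept with b columns NULL.
- team_id=1: no b row matches, row kept with b columns NULL.
- team_id=3: 3 matching b row(s), so 3 row(s) emitted.
- 2 b row(s) had no a match → kept, a columns NULL.
Total: 5 matched + 5 padded = 10 rows.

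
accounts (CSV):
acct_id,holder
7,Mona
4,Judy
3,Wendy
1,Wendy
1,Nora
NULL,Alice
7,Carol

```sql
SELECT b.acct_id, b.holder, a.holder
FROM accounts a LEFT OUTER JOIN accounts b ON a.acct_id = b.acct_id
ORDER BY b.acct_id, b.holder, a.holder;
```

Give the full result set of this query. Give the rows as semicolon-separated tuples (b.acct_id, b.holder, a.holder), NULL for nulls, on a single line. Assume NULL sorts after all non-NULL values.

(1, Nora, Nora); (1, Nora, Wendy); (1, Wendy, Nora); (1, Wendy, Wendy); (3, Wendy, Wendy); (4, Judy, Judy); (7, Carol, Carol); (7, Carol, Mona); (7, Mona, Carol); (7, Mona, Mona); (NULL, NULL, Alice)

LEFT JOIN keeps every row from `accounts a`; unmatched rows get NULL for `accounts b`'s columns.
Matching on a.acct_id = b.acct_id. A NULL in a compared column never satisfies the condition.
Matched pairs: 10; unmatched a rows kept: 1.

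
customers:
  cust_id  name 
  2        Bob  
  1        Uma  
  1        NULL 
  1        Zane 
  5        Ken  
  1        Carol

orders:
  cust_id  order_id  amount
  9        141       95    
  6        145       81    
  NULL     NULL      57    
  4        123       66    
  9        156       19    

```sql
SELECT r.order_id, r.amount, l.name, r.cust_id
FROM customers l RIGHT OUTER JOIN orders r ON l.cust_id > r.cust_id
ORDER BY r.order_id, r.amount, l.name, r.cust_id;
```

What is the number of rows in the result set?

RIGHT JOIN keeps every row from `orders`; unmatched rows get NULL for `customers`'s columns.
Matching on l.cust_id > r.cust_id. A NULL in a compared column never satisfies the condition.
- l[0] cust_id=2 → no match.
- l[1] cust_id=1 → no match.
- l[2] cust_id=1 → no match.
- l[3] cust_id=1 → no match.
- l[4] cust_id=5 → 1 match(es) in r → 1 row(s).
- l[5] cust_id=1 → no match.
- 4 r row(s) had no l match → kept, l columns NULL.
Total: 1 matched + 4 padded = 5 rows.

5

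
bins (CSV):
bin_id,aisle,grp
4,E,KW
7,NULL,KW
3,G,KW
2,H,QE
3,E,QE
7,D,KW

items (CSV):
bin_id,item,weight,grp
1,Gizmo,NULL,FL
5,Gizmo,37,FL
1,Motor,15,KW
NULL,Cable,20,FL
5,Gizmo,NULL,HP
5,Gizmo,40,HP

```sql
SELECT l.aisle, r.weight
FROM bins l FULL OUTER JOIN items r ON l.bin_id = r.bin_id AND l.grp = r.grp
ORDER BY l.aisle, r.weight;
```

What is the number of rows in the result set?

FULL OUTER JOIN keeps every row from both sides; unmatched rows get NULL for the other side's columns.
Matching on l.bin_id = r.bin_id AND l.grp = r.grp. A NULL in a compared column never satisfies the condition.
- l[0] bin_id=4, grp=KW → no match; kept with NULLs on the r side.
- l[1] bin_id=7, grp=KW → no match; kept with NULLs on the r side.
- l[2] bin_id=3, grp=KW → no match; kept with NULLs on the r side.
- l[3] bin_id=2, grp=QE → no match; kept with NULLs on the r side.
- l[4] bin_id=3, grp=QE → no match; kept with NULLs on the r side.
- l[5] bin_id=7, grp=KW → no match; kept with NULLs on the r side.
- plus 6 unmatched r row(s), each kept with NULL l columns.
Total: 0 matched + 12 padded = 12 rows.

12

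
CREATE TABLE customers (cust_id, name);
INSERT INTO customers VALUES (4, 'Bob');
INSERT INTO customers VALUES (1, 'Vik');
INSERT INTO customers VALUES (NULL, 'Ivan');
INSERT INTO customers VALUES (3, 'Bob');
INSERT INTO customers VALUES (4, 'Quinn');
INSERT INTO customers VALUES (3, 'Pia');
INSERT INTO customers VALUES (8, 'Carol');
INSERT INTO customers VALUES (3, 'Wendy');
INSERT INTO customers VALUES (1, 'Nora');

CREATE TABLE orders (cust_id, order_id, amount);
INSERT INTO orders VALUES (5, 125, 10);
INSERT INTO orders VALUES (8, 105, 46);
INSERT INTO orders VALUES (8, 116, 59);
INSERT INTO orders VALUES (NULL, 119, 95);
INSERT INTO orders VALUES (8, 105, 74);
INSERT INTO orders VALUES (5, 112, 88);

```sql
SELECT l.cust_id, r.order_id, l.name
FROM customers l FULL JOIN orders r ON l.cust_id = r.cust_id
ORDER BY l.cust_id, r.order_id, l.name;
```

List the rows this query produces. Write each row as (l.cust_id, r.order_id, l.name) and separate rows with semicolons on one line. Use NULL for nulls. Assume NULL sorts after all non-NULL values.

FULL OUTER JOIN keeps every row from both sides; unmatched rows get NULL for the other side's columns.
Matching on l.cust_id = r.cust_id. A NULL in a compared column never satisfies the condition.
- l (cust_id=4) has no partner → padded with NULL.
- l (cust_id=1) has no partner → padded with NULL.
- l (cust_id=NULL) has no partner → padded with NULL.
- l (cust_id=3) has no partner → padded with NULL.
- l (cust_id=4) has no partner → padded with NULL.
- l (cust_id=3) has no partner → padded with NULL.
- l (cust_id=8) pairs with 3 row(s) of r.
- l (cust_id=3) has no partner → padded with NULL.
- l (cust_id=1) has no partner → padded with NULL.
- 3 r row(s) had no l match → kept, l columns NULL.

(1, NULL, Nora); (1, NULL, Vik); (3, NULL, Bob); (3, NULL, Pia); (3, NULL, Wendy); (4, NULL, Bob); (4, NULL, Quinn); (8, 105, Carol); (8, 105, Carol); (8, 116, Carol); (NULL, 112, NULL); (NULL, 119, NULL); (NULL, 125, NULL); (NULL, NULL, Ivan)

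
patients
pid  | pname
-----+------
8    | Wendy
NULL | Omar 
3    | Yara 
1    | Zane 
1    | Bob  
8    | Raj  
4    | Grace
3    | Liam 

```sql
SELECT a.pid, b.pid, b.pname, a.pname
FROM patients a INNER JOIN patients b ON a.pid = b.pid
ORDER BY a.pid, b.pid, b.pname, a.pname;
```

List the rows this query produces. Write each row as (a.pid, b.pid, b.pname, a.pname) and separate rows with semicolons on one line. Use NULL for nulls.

(1, 1, Bob, Bob); (1, 1, Bob, Zane); (1, 1, Zane, Bob); (1, 1, Zane, Zane); (3, 3, Liam, Liam); (3, 3, Liam, Yara); (3, 3, Yara, Liam); (3, 3, Yara, Yara); (4, 4, Grace, Grace); (8, 8, Raj, Raj); (8, 8, Raj, Wendy); (8, 8, Wendy, Raj); (8, 8, Wendy, Wendy)

INNER JOIN keeps only pairs where the ON condition holds.
Matching on a.pid = b.pid. A NULL in a compared column never satisfies the condition.
- pid=8: 2 matching b row(s), so 2 row(s) emitted.
- pid=NULL: no matching b row, dropped.
- pid=3: 2 matching b row(s), so 2 row(s) emitted.
- pid=1: 2 matching b row(s), so 2 row(s) emitted.
- pid=1: 2 matching b row(s), so 2 row(s) emitted.
- pid=8: 2 matching b row(s), so 2 row(s) emitted.
- pid=4: 1 matching b row(s), so 1 row(s) emitted.
- pid=3: 2 matching b row(s), so 2 row(s) emitted.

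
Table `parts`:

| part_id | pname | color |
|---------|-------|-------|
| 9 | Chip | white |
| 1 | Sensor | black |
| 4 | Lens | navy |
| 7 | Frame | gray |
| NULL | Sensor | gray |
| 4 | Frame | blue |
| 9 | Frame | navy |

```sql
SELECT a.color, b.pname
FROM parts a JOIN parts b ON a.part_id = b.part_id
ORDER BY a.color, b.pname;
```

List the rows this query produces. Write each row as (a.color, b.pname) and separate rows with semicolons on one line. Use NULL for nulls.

(black, Sensor); (blue, Frame); (blue, Lens); (gray, Frame); (navy, Chip); (navy, Frame); (navy, Frame); (navy, Lens); (white, Chip); (white, Frame)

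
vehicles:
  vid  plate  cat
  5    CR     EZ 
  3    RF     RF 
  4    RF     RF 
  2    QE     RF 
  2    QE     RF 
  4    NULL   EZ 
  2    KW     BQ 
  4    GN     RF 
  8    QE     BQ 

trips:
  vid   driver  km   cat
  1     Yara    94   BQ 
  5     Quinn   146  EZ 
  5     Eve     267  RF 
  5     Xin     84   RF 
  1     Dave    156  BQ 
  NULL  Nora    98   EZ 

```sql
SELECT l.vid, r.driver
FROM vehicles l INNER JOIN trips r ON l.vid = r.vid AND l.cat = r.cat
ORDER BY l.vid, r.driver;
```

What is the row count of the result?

INNER JOIN keeps only pairs where the ON condition holds.
Matching on l.vid = r.vid AND l.cat = r.cat. A NULL in a compared column never satisfies the condition.
- vid=5, cat=EZ: 1 matching r row(s), so 1 row(s) emitted.
- vid=3, cat=RF: no matching r row, dropped.
- vid=4, cat=RF: no matching r row, dropped.
- vid=2, cat=RF: no matching r row, dropped.
- vid=2, cat=RF: no matching r row, dropped.
- vid=4, cat=EZ: no matching r row, dropped.
- vid=2, cat=BQ: no matching r row, dropped.
- vid=4, cat=RF: no matching r row, dropped.
- vid=8, cat=BQ: no matching r row, dropped.
Total: 1 rows.

1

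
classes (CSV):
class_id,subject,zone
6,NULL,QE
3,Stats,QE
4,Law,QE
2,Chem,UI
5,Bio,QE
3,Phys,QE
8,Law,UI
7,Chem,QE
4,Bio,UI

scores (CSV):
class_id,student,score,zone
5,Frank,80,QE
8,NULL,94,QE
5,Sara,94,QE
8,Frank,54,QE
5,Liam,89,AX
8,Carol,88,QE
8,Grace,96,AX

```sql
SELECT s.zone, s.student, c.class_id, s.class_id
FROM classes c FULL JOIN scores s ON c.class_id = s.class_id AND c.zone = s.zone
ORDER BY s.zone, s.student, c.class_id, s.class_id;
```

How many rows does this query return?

FULL OUTER JOIN keeps every row from both sides; unmatched rows get NULL for the other side's columns.
Matching on c.class_id = s.class_id AND c.zone = s.zone.
- c[0] class_id=6, zone=QE → no match; kept with NULLs on the s side.
- c[1] class_id=3, zone=QE → no match; kept with NULLs on the s side.
- c[2] class_id=4, zone=QE → no match; kept with NULLs on the s side.
- c[3] class_id=2, zone=UI → no match; kept with NULLs on the s side.
- c[4] class_id=5, zone=QE → 2 match(es) in s → 2 row(s).
- c[5] class_id=3, zone=QE → no match; kept with NULLs on the s side.
- c[6] class_id=8, zone=UI → no match; kept with NULLs on the s side.
- c[7] class_id=7, zone=QE → no match; kept with NULLs on the s side.
- c[8] class_id=4, zone=UI → no match; kept with NULLs on the s side.
- 5 s row(s) had no c match → kept, c columns NULL.
Total: 2 matched + 13 padded = 15 rows.

15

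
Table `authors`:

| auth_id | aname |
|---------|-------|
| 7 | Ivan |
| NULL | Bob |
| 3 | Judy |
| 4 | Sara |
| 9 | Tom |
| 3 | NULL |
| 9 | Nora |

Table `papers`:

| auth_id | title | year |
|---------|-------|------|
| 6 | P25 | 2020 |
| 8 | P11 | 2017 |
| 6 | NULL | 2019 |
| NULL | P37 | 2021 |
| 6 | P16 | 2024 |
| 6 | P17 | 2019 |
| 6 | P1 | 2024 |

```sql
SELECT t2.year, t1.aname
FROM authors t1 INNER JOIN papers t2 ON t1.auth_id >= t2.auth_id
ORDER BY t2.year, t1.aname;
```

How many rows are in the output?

INNER JOIN keeps only pairs where the ON condition holds.
Matching on t1.auth_id >= t2.auth_id. A NULL in a compared column never satisfies the condition.
Matched pairs: 17.
Total: 17 rows.

17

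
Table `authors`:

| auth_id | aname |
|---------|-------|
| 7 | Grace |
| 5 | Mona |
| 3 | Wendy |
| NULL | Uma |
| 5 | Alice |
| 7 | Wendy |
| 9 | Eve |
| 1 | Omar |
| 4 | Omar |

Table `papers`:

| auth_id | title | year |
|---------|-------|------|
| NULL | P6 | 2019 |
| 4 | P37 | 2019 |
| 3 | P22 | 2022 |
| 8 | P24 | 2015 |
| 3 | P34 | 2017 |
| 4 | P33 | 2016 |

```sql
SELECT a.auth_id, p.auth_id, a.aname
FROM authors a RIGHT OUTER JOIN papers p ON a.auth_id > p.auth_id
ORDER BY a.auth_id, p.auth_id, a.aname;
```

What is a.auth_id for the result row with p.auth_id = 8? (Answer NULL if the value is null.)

9

RIGHT JOIN keeps every row from `papers`; unmatched rows get NULL for `authors`'s columns.
Matching on a.auth_id > p.auth_id. A NULL in a compared column never satisfies the condition.
- a row (auth_id=7): matches 4 p row(s) → 4 output row(s).
- a row (auth_id=5): matches 4 p row(s) → 4 output row(s).
- a row (auth_id=3): no match.
- a row (auth_id=NULL): no match.
- a row (auth_id=5): matches 4 p row(s) → 4 output row(s).
- a row (auth_id=7): matches 4 p row(s) → 4 output row(s).
- a row (auth_id=9): matches 5 p row(s) → 5 output row(s).
- a row (auth_id=1): no match.
- a row (auth_id=4): matches 2 p row(s) → 2 output row(s).
- 1 p row(s) had no a match → kept, a columns NULL.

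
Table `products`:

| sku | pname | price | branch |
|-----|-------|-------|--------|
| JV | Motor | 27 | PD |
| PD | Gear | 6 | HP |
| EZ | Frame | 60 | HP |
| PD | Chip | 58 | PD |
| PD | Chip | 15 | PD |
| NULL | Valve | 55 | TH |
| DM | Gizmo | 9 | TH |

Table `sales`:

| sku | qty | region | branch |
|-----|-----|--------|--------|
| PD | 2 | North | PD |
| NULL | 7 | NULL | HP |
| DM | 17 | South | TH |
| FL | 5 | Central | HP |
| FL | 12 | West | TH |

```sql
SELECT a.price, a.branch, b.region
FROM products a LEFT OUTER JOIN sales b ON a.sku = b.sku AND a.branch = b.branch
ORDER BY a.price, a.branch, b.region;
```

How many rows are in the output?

7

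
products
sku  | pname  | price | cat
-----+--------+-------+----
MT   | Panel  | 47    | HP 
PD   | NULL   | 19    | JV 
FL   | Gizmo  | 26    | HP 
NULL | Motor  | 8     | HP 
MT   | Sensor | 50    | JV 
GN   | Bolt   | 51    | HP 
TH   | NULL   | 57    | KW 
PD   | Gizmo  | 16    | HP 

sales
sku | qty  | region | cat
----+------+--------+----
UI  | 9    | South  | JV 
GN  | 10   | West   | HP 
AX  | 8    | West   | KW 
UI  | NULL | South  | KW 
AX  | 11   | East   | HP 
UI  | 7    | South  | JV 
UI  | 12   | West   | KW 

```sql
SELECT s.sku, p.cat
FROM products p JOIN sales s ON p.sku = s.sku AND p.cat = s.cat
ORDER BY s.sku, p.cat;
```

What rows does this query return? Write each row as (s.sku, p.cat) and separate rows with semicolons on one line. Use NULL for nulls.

(GN, HP)

INNER JOIN keeps only pairs where the ON condition holds.
Matching on p.sku = s.sku AND p.cat = s.cat. A NULL in a compared column never satisfies the condition.
- p[0] sku=MT, cat=HP → no match; dropped.
- p[1] sku=PD, cat=JV → no match; dropped.
- p[2] sku=FL, cat=HP → no match; dropped.
- p[3] sku=NULL, cat=HP → no match; dropped.
- p[4] sku=MT, cat=JV → no match; dropped.
- p[5] sku=GN, cat=HP → 1 match(es) in s → 1 row(s).
- p[6] sku=TH, cat=KW → no match; dropped.
- p[7] sku=PD, cat=HP → no match; dropped.
After projecting and ordering:
s.sku | p.cat
GN | HP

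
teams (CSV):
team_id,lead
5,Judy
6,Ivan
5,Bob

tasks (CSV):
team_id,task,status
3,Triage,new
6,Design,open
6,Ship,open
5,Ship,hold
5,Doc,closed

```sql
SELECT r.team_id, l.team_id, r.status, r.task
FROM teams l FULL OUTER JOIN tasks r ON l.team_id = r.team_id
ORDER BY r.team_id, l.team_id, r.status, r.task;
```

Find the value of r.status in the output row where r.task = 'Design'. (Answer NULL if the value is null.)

FULL OUTER JOIN keeps every row from both sides; unmatched rows get NULL for the other side's columns.
Matching on l.team_id = r.team_id.
- l (team_id=5) pairs with 2 row(s) of r.
- l (team_id=6) pairs with 2 row(s) of r.
- l (team_id=5) pairs with 2 row(s) of r.
- 1 r row(s) had no l match → kept, l columns NULL.

open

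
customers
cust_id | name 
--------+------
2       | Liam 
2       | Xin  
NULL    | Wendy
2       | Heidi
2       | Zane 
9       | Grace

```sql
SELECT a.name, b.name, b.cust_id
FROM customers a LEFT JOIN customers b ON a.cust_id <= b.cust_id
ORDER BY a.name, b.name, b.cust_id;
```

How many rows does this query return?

22

LEFT JOIN keeps every row from `customers a`; unmatched rows get NULL for `customers b`'s columns.
Matching on a.cust_id <= b.cust_id. A NULL in a compared column never satisfies the condition.
- a row (cust_id=2): matches 5 b row(s) → 5 output row(s).
- a row (cust_id=2): matches 5 b row(s) → 5 output row(s).
- a row (cust_id=NULL): no match → kept, b columns NULL.
- a row (cust_id=2): matches 5 b row(s) → 5 output row(s).
- a row (cust_id=2): matches 5 b row(s) → 5 output row(s).
- a row (cust_id=9): matches 1 b row(s) → 1 output row(s).
Total: 21 matched + 1 padded = 22 rows.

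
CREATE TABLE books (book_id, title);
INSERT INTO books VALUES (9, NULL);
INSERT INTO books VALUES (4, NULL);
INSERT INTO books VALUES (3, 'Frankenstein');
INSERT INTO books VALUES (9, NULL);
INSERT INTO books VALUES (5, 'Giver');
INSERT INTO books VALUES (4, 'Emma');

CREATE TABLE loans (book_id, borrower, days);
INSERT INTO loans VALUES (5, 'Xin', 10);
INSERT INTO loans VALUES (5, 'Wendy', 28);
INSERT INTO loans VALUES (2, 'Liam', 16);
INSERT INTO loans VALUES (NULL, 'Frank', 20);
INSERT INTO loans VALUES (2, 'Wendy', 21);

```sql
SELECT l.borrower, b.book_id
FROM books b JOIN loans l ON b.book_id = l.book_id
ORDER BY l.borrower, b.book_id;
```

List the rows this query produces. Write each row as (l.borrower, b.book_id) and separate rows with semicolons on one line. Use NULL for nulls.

(Wendy, 5); (Xin, 5)

INNER JOIN keeps only pairs where the ON condition holds.
Matching on b.book_id = l.book_id. A NULL in a compared column never satisfies the condition.
Matched pairs: 2.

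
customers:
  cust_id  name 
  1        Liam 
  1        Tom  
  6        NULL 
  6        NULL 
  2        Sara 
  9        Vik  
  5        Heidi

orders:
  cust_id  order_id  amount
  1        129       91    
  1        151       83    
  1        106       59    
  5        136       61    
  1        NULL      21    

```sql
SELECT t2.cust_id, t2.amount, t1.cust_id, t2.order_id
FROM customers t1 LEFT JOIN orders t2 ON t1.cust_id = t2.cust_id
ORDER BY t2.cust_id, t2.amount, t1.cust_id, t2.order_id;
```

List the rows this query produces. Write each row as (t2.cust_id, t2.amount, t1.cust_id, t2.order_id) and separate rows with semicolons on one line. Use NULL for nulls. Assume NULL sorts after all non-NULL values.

LEFT JOIN keeps every row from `customers`; unmatched rows get NULL for `orders`'s columns.
Matching on t1.cust_id = t2.cust_id.
- t1[0] cust_id=1 → 4 match(es) in t2 → 4 row(s).
- t1[1] cust_id=1 → 4 match(es) in t2 → 4 row(s).
- t1[2] cust_id=6 → no match; kept with NULLs on the t2 side.
- t1[3] cust_id=6 → no match; kept with NULLs on the t2 side.
- t1[4] cust_id=2 → no match; kept with NULLs on the t2 side.
- t1[5] cust_id=9 → no match; kept with NULLs on the t2 side.
- t1[6] cust_id=5 → 1 match(es) in t2 → 1 row(s).

(1, 21, 1, NULL); (1, 21, 1, NULL); (1, 59, 1, 106); (1, 59, 1, 106); (1, 83, 1, 151); (1, 83, 1, 151); (1, 91, 1, 129); (1, 91, 1, 129); (5, 61, 5, 136); (NULL, NULL, 2, NULL); (NULL, NULL, 6, NULL); (NULL, NULL, 6, NULL); (NULL, NULL, 9, NULL)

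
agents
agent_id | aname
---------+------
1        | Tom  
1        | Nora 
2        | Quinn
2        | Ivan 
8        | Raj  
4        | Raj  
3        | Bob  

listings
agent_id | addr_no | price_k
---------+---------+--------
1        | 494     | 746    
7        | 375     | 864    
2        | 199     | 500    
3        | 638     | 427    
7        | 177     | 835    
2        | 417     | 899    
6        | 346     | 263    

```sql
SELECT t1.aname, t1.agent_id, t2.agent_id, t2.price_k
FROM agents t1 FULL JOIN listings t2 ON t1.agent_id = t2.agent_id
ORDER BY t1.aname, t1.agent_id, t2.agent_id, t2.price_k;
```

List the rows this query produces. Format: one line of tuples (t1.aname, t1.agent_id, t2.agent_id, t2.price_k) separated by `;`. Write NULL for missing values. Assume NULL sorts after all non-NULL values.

(Bob, 3, 3, 427); (Ivan, 2, 2, 500); (Ivan, 2, 2, 899); (Nora, 1, 1, 746); (Quinn, 2, 2, 500); (Quinn, 2, 2, 899); (Raj, 4, NULL, NULL); (Raj, 8, NULL, NULL); (Tom, 1, 1, 746); (NULL, NULL, 6, 263); (NULL, NULL, 7, 835); (NULL, NULL, 7, 864)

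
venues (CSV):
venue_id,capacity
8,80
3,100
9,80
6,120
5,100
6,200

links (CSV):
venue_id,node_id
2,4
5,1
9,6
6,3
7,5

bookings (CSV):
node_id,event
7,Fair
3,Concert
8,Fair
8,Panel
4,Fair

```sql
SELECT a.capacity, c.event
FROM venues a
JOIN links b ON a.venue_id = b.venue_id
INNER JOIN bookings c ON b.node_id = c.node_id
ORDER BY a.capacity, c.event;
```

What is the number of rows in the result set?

2

Step 1 — a INNER JOIN b on venue_id → 4 row(s).
Then INNER JOIN `bookings c` on node_id: keep only rows whose b.node_id appears in c.
Result: 2 row(s).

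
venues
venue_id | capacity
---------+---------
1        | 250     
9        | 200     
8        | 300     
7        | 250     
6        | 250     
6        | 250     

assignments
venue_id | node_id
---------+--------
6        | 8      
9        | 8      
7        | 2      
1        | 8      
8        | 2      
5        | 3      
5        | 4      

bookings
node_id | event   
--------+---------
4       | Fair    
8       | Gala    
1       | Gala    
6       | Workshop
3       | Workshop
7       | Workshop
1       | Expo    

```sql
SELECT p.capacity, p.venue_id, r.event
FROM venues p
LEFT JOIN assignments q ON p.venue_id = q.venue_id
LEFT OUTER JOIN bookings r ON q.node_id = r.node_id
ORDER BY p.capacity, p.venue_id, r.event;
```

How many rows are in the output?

6

Joins associate left-to-right: venues LEFT JOIN assignments on venue_id gives 6 intermediate row(s).
Then LEFT JOIN `bookings r` on node_id: each of those 6 rows is kept; rows whose q.node_id has no match in r get NULL for r's columns.
Result: 6 row(s).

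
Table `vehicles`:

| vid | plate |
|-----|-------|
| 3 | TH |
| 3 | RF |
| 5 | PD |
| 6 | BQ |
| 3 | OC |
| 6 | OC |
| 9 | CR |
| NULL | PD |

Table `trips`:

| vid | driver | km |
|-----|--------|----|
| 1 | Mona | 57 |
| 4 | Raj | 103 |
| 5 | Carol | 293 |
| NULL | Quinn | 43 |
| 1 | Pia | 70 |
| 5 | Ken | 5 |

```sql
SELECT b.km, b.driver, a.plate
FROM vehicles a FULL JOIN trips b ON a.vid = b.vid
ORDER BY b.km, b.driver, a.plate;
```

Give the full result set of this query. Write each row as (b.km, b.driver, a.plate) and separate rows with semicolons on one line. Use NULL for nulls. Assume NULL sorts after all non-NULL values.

(5, Ken, PD); (43, Quinn, NULL); (57, Mona, NULL); (70, Pia, NULL); (103, Raj, NULL); (293, Carol, PD); (NULL, NULL, BQ); (NULL, NULL, CR); (NULL, NULL, OC); (NULL, NULL, OC); (NULL, NULL, PD); (NULL, NULL, RF); (NULL, NULL, TH)

FULL OUTER JOIN keeps every row from both sides; unmatched rows get NULL for the other side's columns.
Matching on a.vid = b.vid. A NULL in a compared column never satisfies the condition.
- vid=3: no b row matches, row kept with b columns NULL.
- vid=3: no b row matches, row kept with b columns NULL.
- vid=5: 2 matching b row(s), so 2 row(s) emitted.
- vid=6: no b row matches, row kept with b columns NULL.
- vid=3: no b row matches, row kept with b columns NULL.
- vid=6: no b row matches, row kept with b columns NULL.
- vid=9: no b row matches, row kept with b columns NULL.
- vid=NULL: no b row matches, row kept with b columns NULL.
- 4 row(s) from b found no a partner → padded with NULL.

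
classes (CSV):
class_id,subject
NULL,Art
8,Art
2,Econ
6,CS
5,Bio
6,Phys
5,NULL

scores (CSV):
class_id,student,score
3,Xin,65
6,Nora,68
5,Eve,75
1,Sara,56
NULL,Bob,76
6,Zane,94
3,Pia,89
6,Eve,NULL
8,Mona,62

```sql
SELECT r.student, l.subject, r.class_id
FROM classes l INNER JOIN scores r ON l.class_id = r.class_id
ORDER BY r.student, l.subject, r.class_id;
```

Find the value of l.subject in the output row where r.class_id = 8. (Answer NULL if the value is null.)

Art

INNER JOIN keeps only pairs where the ON condition holds.
Matching on l.class_id = r.class_id. A NULL in a compared column never satisfies the condition.
- l row (class_id=NULL): no match → dropped.
- l row (class_id=8): matches 1 r row(s) → 1 output row(s).
- l row (class_id=2): no match → dropped.
- l row (class_id=6): matches 3 r row(s) → 3 output row(s).
- l row (class_id=5): matches 1 r row(s) → 1 output row(s).
- l row (class_id=6): matches 3 r row(s) → 3 output row(s).
- l row (class_id=5): matches 1 r row(s) → 1 output row(s).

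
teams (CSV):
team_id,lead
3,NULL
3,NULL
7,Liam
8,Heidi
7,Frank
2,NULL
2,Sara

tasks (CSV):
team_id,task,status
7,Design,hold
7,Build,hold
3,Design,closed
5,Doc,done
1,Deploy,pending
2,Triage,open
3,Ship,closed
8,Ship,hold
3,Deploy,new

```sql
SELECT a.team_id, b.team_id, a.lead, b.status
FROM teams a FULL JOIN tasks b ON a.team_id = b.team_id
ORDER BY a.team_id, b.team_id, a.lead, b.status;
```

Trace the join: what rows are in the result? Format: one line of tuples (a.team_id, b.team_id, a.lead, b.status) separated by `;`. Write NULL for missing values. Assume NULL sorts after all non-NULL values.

(2, 2, Sara, open); (2, 2, NULL, open); (3, 3, NULL, closed); (3, 3, NULL, closed); (3, 3, NULL, closed); (3, 3, NULL, closed); (3, 3, NULL, new); (3, 3, NULL, new); (7, 7, Frank, hold); (7, 7, Frank, hold); (7, 7, Liam, hold); (7, 7, Liam, hold); (8, 8, Heidi, hold); (NULL, 1, NULL, pending); (NULL, 5, NULL, done)

FULL OUTER JOIN keeps every row from both sides; unmatched rows get NULL for the other side's columns.
Matching on a.team_id = b.team_id.
- a (team_id=3) pairs with 3 row(s) of b.
- a (team_id=3) pairs with 3 row(s) of b.
- a (team_id=7) pairs with 2 row(s) of b.
- a (team_id=8) pairs with 1 row(s) of b.
- a (team_id=7) pairs with 2 row(s) of b.
- a (team_id=2) pairs with 1 row(s) of b.
- a (team_id=2) pairs with 1 row(s) of b.
- 2 row(s) from b found no a partner → padded with NULL.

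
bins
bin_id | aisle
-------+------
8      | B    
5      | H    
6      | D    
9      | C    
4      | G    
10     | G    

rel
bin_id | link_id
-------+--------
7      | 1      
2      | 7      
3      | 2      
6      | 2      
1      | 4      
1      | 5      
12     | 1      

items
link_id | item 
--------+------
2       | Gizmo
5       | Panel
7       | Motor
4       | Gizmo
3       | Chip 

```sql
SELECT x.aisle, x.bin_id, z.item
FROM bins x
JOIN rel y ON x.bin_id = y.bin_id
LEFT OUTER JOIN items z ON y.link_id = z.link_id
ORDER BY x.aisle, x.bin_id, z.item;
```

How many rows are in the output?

1

Joins associate left-to-right: bins INNER JOIN rel on bin_id gives 1 intermediate row(s).
Then LEFT JOIN `items z` on link_id: each of those 1 rows is kept; rows whose y.link_id has no match in z get NULL for z's columns.
Result: 1 row(s).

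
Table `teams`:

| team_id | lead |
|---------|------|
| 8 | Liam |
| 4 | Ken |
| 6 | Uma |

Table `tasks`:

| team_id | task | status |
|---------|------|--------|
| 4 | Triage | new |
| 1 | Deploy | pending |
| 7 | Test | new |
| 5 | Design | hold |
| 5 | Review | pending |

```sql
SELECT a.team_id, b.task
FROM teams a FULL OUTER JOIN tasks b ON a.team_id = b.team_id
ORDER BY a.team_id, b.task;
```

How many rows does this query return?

7

FULL OUTER JOIN keeps every row from both sides; unmatched rows get NULL for the other side's columns.
Matching on a.team_id = b.team_id.
- a row (team_id=8): no match → kept, b columns NULL.
- a row (team_id=4): matches 1 b row(s) → 1 output row(s).
- a row (team_id=6): no match → kept, b columns NULL.
- plus 4 unmatched b row(s), each kept with NULL a columns.
Total: 1 matched + 6 padded = 7 rows.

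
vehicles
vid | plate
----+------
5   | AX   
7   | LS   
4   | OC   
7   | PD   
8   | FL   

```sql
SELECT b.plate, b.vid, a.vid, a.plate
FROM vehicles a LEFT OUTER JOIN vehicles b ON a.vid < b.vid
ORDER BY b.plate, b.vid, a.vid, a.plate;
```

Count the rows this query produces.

LEFT JOIN keeps every row from `vehicles a`; unmatched rows get NULL for `vehicles b`'s columns.
Matching on a.vid < b.vid.
Matched pairs: 9; unmatched a rows kept: 1.
Total: 9 matched + 1 padded = 10 rows.

10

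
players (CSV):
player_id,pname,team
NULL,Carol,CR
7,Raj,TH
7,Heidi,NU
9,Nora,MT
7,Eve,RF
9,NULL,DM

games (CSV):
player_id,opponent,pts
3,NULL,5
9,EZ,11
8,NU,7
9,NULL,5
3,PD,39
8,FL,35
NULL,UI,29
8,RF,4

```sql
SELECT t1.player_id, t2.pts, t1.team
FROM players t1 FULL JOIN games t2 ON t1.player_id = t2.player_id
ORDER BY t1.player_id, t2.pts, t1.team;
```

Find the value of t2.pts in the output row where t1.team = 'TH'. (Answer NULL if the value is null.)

FULL OUTER JOIN keeps every row from both sides; unmatched rows get NULL for the other side's columns.
Matching on t1.player_id = t2.player_id. A NULL in a compared column never satisfies the condition.
- t1[0] player_id=NULL → no match; kept with NULLs on the t2 side.
- t1[1] player_id=7 → no match; kept with NULLs on the t2 side.
- t1[2] player_id=7 → no match; kept with NULLs on the t2 side.
- t1[3] player_id=9 → 2 match(es) in t2 → 2 row(s).
- t1[4] player_id=7 → no match; kept with NULLs on the t2 side.
- t1[5] player_id=9 → 2 match(es) in t2 → 2 row(s).
- plus 6 unmatched t2 row(s), each kept with NULL t1 columns.

NULL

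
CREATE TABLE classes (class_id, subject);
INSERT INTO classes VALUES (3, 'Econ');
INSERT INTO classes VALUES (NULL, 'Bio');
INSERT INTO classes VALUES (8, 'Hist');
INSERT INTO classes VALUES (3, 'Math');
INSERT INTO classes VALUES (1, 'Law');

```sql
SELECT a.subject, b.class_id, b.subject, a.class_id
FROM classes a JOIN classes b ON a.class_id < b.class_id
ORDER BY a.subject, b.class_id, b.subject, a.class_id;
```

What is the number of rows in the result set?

5

INNER JOIN keeps only pairs where the ON condition holds.
Matching on a.class_id < b.class_id. A NULL in a compared column never satisfies the condition.
- a[0] class_id=3 → 1 match(es) in b → 1 row(s).
- a[1] class_id=NULL → no match; dropped.
- a[2] class_id=8 → no match; dropped.
- a[3] class_id=3 → 1 match(es) in b → 1 row(s).
- a[4] class_id=1 → 3 match(es) in b → 3 row(s).
Total: 5 rows.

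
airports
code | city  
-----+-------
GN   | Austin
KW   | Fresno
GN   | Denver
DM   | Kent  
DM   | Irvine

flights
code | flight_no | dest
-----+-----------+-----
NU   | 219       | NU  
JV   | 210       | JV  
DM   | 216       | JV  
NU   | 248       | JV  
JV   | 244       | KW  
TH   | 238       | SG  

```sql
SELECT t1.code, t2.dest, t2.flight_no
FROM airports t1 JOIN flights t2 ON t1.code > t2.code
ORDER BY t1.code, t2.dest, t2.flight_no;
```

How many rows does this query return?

INNER JOIN keeps only pairs where the ON condition holds.
Matching on t1.code > t2.code.
- t1[0] code=GN → 1 match(es) in t2 → 1 row(s).
- t1[1] code=KW → 3 match(es) in t2 → 3 row(s).
- t1[2] code=GN → 1 match(es) in t2 → 1 row(s).
- t1[3] code=DM → no match; dropped.
- t1[4] code=DM → no match; dropped.
Total: 5 rows.

5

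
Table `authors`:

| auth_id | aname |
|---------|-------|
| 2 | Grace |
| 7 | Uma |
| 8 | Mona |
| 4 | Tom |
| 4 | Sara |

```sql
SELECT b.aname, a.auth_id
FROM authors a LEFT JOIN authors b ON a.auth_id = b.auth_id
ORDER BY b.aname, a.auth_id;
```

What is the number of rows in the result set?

LEFT JOIN keeps every row from `authors a`; unmatched rows get NULL for `authors b`'s columns.
Matching on a.auth_id = b.auth_id.
- a row (auth_id=2): matches 1 b row(s) → 1 output row(s).
- a row (auth_id=7): matches 1 b row(s) → 1 output row(s).
- a row (auth_id=8): matches 1 b row(s) → 1 output row(s).
- a row (auth_id=4): matches 2 b row(s) → 2 output row(s).
- a row (auth_id=4): matches 2 b row(s) → 2 output row(s).
Total: 7 rows.

7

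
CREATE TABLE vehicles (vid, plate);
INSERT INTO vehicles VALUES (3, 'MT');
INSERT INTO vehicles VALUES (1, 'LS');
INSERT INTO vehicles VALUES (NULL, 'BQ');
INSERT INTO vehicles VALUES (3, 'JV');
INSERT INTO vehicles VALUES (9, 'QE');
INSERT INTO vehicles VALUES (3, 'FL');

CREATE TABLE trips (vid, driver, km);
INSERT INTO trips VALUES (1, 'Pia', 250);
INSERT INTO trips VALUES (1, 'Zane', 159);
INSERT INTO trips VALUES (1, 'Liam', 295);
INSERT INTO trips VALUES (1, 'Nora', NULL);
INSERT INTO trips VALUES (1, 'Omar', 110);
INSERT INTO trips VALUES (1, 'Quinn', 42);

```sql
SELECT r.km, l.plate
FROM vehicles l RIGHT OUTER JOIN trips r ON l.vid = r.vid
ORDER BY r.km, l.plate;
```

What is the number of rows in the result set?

RIGHT JOIN keeps every row from `trips`; unmatched rows get NULL for `vehicles`'s columns.
Matching on l.vid = r.vid. A NULL in a compared column never satisfies the condition.
- l[0] vid=3 → no match.
- l[1] vid=1 → 6 match(es) in r → 6 row(s).
- l[2] vid=NULL → no match.
- l[3] vid=3 → no match.
- l[4] vid=9 → no match.
- l[5] vid=3 → no match.
- every r row matched at least one l row.
Total: 6 rows.

6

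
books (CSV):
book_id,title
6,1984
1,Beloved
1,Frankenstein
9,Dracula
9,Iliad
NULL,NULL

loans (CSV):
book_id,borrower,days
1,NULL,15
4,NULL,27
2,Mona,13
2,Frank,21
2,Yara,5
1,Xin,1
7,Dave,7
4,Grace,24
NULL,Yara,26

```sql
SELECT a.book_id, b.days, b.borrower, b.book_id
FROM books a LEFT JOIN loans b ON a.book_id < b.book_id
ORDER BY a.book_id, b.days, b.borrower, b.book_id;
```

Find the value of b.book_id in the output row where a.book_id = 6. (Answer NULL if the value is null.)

7

LEFT JOIN keeps every row from `books`; unmatched rows get NULL for `loans`'s columns.
Matching on a.book_id < b.book_id. A NULL in a compared column never satisfies the condition.
Matched pairs: 13; unmatched a rows kept: 3.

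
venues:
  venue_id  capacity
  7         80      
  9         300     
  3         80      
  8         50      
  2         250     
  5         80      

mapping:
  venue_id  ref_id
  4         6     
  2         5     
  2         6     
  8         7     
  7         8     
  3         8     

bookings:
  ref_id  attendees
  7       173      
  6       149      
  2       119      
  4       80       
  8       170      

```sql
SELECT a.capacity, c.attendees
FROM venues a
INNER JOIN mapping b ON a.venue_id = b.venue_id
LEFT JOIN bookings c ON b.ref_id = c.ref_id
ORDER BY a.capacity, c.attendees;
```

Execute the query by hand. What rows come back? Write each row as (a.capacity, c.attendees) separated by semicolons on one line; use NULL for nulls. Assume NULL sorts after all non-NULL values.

Joins associate left-to-right: venues INNER JOIN mapping on venue_id gives 5 intermediate row(s).
Then LEFT JOIN `bookings c` on ref_id: each of those 5 rows is kept; rows whose b.ref_id has no match in c get NULL for c's columns.

(50, 173); (80, 170); (80, 170); (250, 149); (250, NULL)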